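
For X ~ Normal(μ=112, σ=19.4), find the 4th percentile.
78.0367

We have X ~ Normal(μ=112, σ=19.4).

We want to find x such that P(X ≤ x) = 0.04.

This is the 4th percentile, which means 4% of values fall below this point.

Using the inverse CDF (quantile function):
x = F⁻¹(0.04) = 78.0367

Verification: P(X ≤ 78.0367) = 0.04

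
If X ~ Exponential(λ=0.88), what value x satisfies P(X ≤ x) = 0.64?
1.1610

We have X ~ Exponential(λ=0.88).

We want to find x such that P(X ≤ x) = 0.64.

This is the 64th percentile, which means 64% of values fall below this point.

Using the inverse CDF (quantile function):
x = F⁻¹(0.64) = 1.1610

Verification: P(X ≤ 1.1610) = 0.64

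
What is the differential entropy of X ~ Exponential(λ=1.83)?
0.3957 nats

We have X ~ Exponential(λ=1.83).

The differential entropy measures the uncertainty or information content of the distribution.

For an Exponential distribution with λ=1.83:
h(X) = 0.3957 nats

(In bits, this would be 0.5709 bits.)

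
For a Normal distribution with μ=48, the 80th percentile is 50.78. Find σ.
σ = 3.3031

For X ~ Normal(μ, σ), the p-th percentile satisfies x = μ + z_p × σ,
where z_p = Φ⁻¹(p) is the standard normal quantile.

Step 1: z_{0.8} = Φ⁻¹(0.8) = 0.8416

Step 2: Solve for σ:
50.78 = 48 + 0.8416 × σ
σ = (50.78 - 48) / 0.8416
σ = 2.78 / 0.8416
σ = 3.3031

Verification: μ + z × σ = 48 + 0.8416 × 3.3031 = 50.78 ✓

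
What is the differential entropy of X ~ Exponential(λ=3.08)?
-0.1249 nats

We have X ~ Exponential(λ=3.08).

The differential entropy measures the uncertainty or information content of the distribution.

For an Exponential distribution with λ=3.08:
h(X) = -0.1249 nats

(In bits, this would be -0.1802 bits.)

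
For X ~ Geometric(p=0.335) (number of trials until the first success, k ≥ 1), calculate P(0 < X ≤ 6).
0.913517

We have X ~ Geometric(p=0.335) (number of trials until the first success, k ≥ 1).

To find P(0 < X ≤ 6), we use:
P(0 < X ≤ 6) = P(X ≤ 6) - P(X ≤ 0)
                 = F(6) - F(0)
                 = 0.913517 - 0.000000
                 = 0.913517

So there's approximately a 91.4% chance that X falls in this range.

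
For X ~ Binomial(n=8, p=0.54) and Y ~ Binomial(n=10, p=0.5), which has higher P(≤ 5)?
X has higher probability (P(X ≤ 5) = 0.7966 > P(Y ≤ 5) = 0.6230)

Compute P(≤ 5) for each distribution:

X ~ Binomial(n=8, p=0.54):
P(X ≤ 5) = 0.7966

Y ~ Binomial(n=10, p=0.5):
P(Y ≤ 5) = 0.6230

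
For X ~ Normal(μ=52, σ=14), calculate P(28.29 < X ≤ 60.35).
0.679382

We have X ~ Normal(μ=52, σ=14).

To find P(28.29 < X ≤ 60.35), we use:
P(28.29 < X ≤ 60.35) = P(X ≤ 60.35) - P(X ≤ 28.29)
                 = F(60.35) - F(28.29)
                 = 0.724556 - 0.045173
                 = 0.679382

So there's approximately a 67.9% chance that X falls in this range.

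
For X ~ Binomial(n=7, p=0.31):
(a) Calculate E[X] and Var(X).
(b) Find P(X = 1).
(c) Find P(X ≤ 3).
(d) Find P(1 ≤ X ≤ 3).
(a) E[X] = 2.1700, Var(X) = 1.4973
(b) P(X = 1) = 0.234182
(c) P(X ≤ 3) = 0.860630
(d) P(1 ≤ X ≤ 3) = 0.786166

We have X ~ Binomial(n=7, p=0.31).

(a) Moments:
E[X] = 2.1700
Var(X) = 1.4973
σ = √Var(X) = 1.2236

(b) Point probability using PMF:
P(X = 1) = 0.234182

(c) Cumulative probability using CDF:
P(X ≤ 3) = F(3) = 0.860630

(d) Range probability:
P(1 ≤ X ≤ 3) = P(X ≤ 3) - P(X ≤ 0)
                   = F(3) - F(0)
                   = 0.860630 - 0.074464
                   = 0.786166

This means approximately 78.6% of outcomes fall in the interval [1, 3].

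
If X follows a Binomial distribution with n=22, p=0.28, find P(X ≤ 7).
0.744146

We have X ~ Binomial(n=22, p=0.28).

The CDF gives us P(X ≤ k).

Using the CDF:
P(X ≤ 7) = 0.744146

This means there's approximately a 74.4% chance that X is at most 7.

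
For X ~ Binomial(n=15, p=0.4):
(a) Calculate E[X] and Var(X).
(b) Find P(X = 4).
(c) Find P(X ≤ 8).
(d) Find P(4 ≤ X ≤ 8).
(a) E[X] = 6.0000, Var(X) = 3.6000
(b) P(X = 4) = 0.126776
(c) P(X ≤ 8) = 0.904953
(d) P(4 ≤ X ≤ 8) = 0.814451

We have X ~ Binomial(n=15, p=0.4).

(a) Moments:
E[X] = 6.0000
Var(X) = 3.6000
σ = √Var(X) = 1.8974

(b) Point probability using PMF:
P(X = 4) = 0.126776

(c) Cumulative probability using CDF:
P(X ≤ 8) = F(8) = 0.904953

(d) Range probability:
P(4 ≤ X ≤ 8) = P(X ≤ 8) - P(X ≤ 3)
                   = F(8) - F(3)
                   = 0.904953 - 0.090502
                   = 0.814451

This means approximately 81.4% of outcomes fall in the interval [4, 8].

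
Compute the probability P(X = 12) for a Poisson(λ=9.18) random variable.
0.077082

We have X ~ Poisson(λ=9.18).

For a Poisson distribution, the PMF gives us the probability of each outcome.

Using the PMF formula:
P(X = 12) = 0.077082

Rounded to 4 decimal places: 0.0771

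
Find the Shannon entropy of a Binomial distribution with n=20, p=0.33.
2.1595 nats

We have X ~ Binomial(n=20, p=0.33).

The Shannon entropy measures the uncertainty or information content of the distribution.

For a Binomial distribution with n=20, p=0.33:
H(X) = 2.1595 nats

(In bits, this would be 3.1155 bits.)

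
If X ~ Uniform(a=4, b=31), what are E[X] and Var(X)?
E[X] = 17.5000, Var(X) = 60.7500

We have X ~ Uniform(a=4, b=31).

For a Uniform distribution with a=4, b=31:

Expected value:
E[X] = 17.5000

Variance:
Var(X) = 60.7500

Standard deviation:
σ = √Var(X) = 7.7942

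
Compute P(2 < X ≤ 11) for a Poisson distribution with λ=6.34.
0.922698

We have X ~ Poisson(λ=6.34).

To find P(2 < X ≤ 11), we use:
P(2 < X ≤ 11) = P(X ≤ 11) - P(X ≤ 2)
                 = F(11) - F(2)
                 = 0.971107 - 0.048409
                 = 0.922698

So there's approximately a 92.3% chance that X falls in this range.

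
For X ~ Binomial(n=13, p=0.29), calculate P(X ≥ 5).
0.315953

We have X ~ Binomial(n=13, p=0.29).

For discrete distributions, P(X ≥ 5) = 1 - P(X ≤ 4).

P(X ≤ 4) = 0.684047
P(X ≥ 5) = 1 - 0.684047 = 0.315953

So there's approximately a 31.6% chance that X is at least 5.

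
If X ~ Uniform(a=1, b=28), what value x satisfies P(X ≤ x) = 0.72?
20.4400

We have X ~ Uniform(a=1, b=28).

We want to find x such that P(X ≤ x) = 0.72.

This is the 72nd percentile, which means 72% of values fall below this point.

Using the inverse CDF (quantile function):
x = F⁻¹(0.72) = 20.4400

Verification: P(X ≤ 20.4400) = 0.72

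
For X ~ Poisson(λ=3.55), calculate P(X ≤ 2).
0.311698

We have X ~ Poisson(λ=3.55).

The CDF gives us P(X ≤ k).

Using the CDF:
P(X ≤ 2) = 0.311698

This means there's approximately a 31.2% chance that X is at most 2.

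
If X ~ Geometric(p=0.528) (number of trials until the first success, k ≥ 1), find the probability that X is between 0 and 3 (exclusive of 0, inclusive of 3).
0.894846

We have X ~ Geometric(p=0.528) (number of trials until the first success, k ≥ 1).

To find P(0 < X ≤ 3), we use:
P(0 < X ≤ 3) = P(X ≤ 3) - P(X ≤ 0)
                 = F(3) - F(0)
                 = 0.894846 - 0.000000
                 = 0.894846

So there's approximately a 89.5% chance that X falls in this range.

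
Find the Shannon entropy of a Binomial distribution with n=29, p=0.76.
2.2469 nats

We have X ~ Binomial(n=29, p=0.76).

The Shannon entropy measures the uncertainty or information content of the distribution.

For a Binomial distribution with n=29, p=0.76:
H(X) = 2.2469 nats

(In bits, this would be 3.2416 bits.)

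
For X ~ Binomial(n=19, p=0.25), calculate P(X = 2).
0.080337

We have X ~ Binomial(n=19, p=0.25).

For a Binomial distribution, the PMF gives us the probability of each outcome.

Using the PMF formula:
P(X = 2) = 0.080337

Rounded to 4 decimal places: 0.0803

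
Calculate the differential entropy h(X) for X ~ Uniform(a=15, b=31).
2.7726 nats

We have X ~ Uniform(a=15, b=31).

The differential entropy measures the uncertainty or information content of the distribution.

For a Uniform distribution with a=15, b=31:
h(X) = 2.7726 nats

(In bits, this would be 4.0000 bits.)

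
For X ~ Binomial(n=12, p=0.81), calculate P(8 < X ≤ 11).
0.740686

We have X ~ Binomial(n=12, p=0.81).

To find P(8 < X ≤ 11), we use:
P(8 < X ≤ 11) = P(X ≤ 11) - P(X ≤ 8)
                 = F(11) - F(8)
                 = 0.920234 - 0.179547
                 = 0.740686

So there's approximately a 74.1% chance that X falls in this range.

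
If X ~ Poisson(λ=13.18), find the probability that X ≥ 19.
0.077228

We have X ~ Poisson(λ=13.18).

For discrete distributions, P(X ≥ 19) = 1 - P(X ≤ 18).

P(X ≤ 18) = 0.922772
P(X ≥ 19) = 1 - 0.922772 = 0.077228

So there's approximately a 7.7% chance that X is at least 19.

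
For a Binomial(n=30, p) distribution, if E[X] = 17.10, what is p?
p = 0.57

For a Binomial(n, p) distribution:
E[X] = n × p

Given n = 30 and E[X] = 17.10:
17.10 = 30 × p
p = 17.10 / 30 = 0.57

Verification: Binomial(30, 0.57) has E[X] = 17.10 ✓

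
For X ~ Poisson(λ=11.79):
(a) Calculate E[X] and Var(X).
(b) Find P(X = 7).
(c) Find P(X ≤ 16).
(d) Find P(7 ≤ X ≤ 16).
(a) E[X] = 11.7900, Var(X) = 11.7900
(b) P(X = 7) = 0.047625
(c) P(X ≤ 16) = 0.909712
(d) P(7 ≤ X ≤ 16) = 0.858249

We have X ~ Poisson(λ=11.79).

(a) Moments:
E[X] = 11.7900
Var(X) = 11.7900
σ = √Var(X) = 3.4337

(b) Point probability using PMF:
P(X = 7) = 0.047625

(c) Cumulative probability using CDF:
P(X ≤ 16) = F(16) = 0.909712

(d) Range probability:
P(7 ≤ X ≤ 16) = P(X ≤ 16) - P(X ≤ 6)
                   = F(16) - F(6)
                   = 0.909712 - 0.051463
                   = 0.858249

This means approximately 85.8% of outcomes fall in the interval [7, 16].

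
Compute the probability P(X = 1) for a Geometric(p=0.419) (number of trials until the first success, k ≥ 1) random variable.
0.419000

We have X ~ Geometric(p=0.419) (number of trials until the first success, k ≥ 1).

For a Geometric distribution, the PMF gives us the probability of each outcome.

Using the PMF formula:
P(X = 1) = 0.419000

Rounded to 4 decimal places: 0.4190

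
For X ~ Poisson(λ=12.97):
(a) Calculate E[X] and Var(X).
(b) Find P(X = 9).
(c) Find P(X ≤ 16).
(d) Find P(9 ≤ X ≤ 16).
(a) E[X] = 12.9700, Var(X) = 12.9700
(b) P(X = 9) = 0.066665
(c) P(X ≤ 16) = 0.837642
(d) P(9 ≤ X ≤ 16) = 0.736505

We have X ~ Poisson(λ=12.97).

(a) Moments:
E[X] = 12.9700
Var(X) = 12.9700
σ = √Var(X) = 3.6014

(b) Point probability using PMF:
P(X = 9) = 0.066665

(c) Cumulative probability using CDF:
P(X ≤ 16) = F(16) = 0.837642

(d) Range probability:
P(9 ≤ X ≤ 16) = P(X ≤ 16) - P(X ≤ 8)
                   = F(16) - F(8)
                   = 0.837642 - 0.101138
                   = 0.736505

This means approximately 73.7% of outcomes fall in the interval [9, 16].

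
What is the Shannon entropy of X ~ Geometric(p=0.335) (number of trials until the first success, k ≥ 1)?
1.9035 nats

We have X ~ Geometric(p=0.335) (number of trials until the first success, k ≥ 1).

The Shannon entropy measures the uncertainty or information content of the distribution.

For a Geometric distribution with p=0.335 (number of trials until the first success, k ≥ 1):
H(X) = 1.9035 nats

(In bits, this would be 2.7461 bits.)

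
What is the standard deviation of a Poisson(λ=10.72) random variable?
3.2741

We have X ~ Poisson(λ=10.72).

For a Poisson distribution with λ=10.72:
σ = √Var(X) = 3.2741

The standard deviation is the square root of the variance.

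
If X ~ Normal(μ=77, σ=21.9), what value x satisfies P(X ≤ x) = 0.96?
115.3400

We have X ~ Normal(μ=77, σ=21.9).

We want to find x such that P(X ≤ x) = 0.96.

This is the 96th percentile, which means 96% of values fall below this point.

Using the inverse CDF (quantile function):
x = F⁻¹(0.96) = 115.3400

Verification: P(X ≤ 115.3400) = 0.96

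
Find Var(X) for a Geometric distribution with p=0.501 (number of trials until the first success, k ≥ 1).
1.9880

We have X ~ Geometric(p=0.501) (number of trials until the first success, k ≥ 1).

For a Geometric distribution with p=0.501 (number of trials until the first success, k ≥ 1):
Var(X) = 1.9880

The variance measures the spread of the distribution around the mean.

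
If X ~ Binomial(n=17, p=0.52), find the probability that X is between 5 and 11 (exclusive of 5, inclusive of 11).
0.851105

We have X ~ Binomial(n=17, p=0.52).

To find P(5 < X ≤ 11), we use:
P(5 < X ≤ 11) = P(X ≤ 11) - P(X ≤ 5)
                 = F(11) - F(5)
                 = 0.902771 - 0.051666
                 = 0.851105

So there's approximately a 85.1% chance that X falls in this range.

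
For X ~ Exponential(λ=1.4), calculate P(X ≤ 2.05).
0.943301

We have X ~ Exponential(λ=1.4).

The CDF gives us P(X ≤ k).

Using the CDF:
P(X ≤ 2.05) = 0.943301

This means there's approximately a 94.3% chance that X is at most 2.05.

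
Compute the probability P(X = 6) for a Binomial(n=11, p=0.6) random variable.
0.220724

We have X ~ Binomial(n=11, p=0.6).

For a Binomial distribution, the PMF gives us the probability of each outcome.

Using the PMF formula:
P(X = 6) = 0.220724

Rounded to 4 decimal places: 0.2207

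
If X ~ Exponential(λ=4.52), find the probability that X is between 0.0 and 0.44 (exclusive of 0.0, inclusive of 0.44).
0.863140

We have X ~ Exponential(λ=4.52).

To find P(0.0 < X ≤ 0.44), we use:
P(0.0 < X ≤ 0.44) = P(X ≤ 0.44) - P(X ≤ 0.0)
                 = F(0.44) - F(0.0)
                 = 0.863140 - 0.000000
                 = 0.863140

So there's approximately a 86.3% chance that X falls in this range.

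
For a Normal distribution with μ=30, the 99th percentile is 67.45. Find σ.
σ = 16.0982

For X ~ Normal(μ, σ), the p-th percentile satisfies x = μ + z_p × σ,
where z_p = Φ⁻¹(p) is the standard normal quantile.

Step 1: z_{0.99} = Φ⁻¹(0.99) = 2.3263

Step 2: Solve for σ:
67.45 = 30 + 2.3263 × σ
σ = (67.45 - 30) / 2.3263
σ = 37.45 / 2.3263
σ = 16.0982

Verification: μ + z × σ = 30 + 2.3263 × 16.0982 = 67.45 ✓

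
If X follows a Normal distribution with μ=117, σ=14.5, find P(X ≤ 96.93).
0.083158

We have X ~ Normal(μ=117, σ=14.5).

The CDF gives us P(X ≤ k).

Using the CDF:
P(X ≤ 96.93) = 0.083158

This means there's approximately a 8.3% chance that X is at most 96.93.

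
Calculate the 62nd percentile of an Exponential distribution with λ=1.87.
0.5174

We have X ~ Exponential(λ=1.87).

We want to find x such that P(X ≤ x) = 0.62.

This is the 62nd percentile, which means 62% of values fall below this point.

Using the inverse CDF (quantile function):
x = F⁻¹(0.62) = 0.5174

Verification: P(X ≤ 0.5174) = 0.62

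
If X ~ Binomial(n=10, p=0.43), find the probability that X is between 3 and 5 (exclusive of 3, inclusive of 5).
0.469134

We have X ~ Binomial(n=10, p=0.43).

To find P(3 < X ≤ 5), we use:
P(3 < X ≤ 5) = P(X ≤ 5) - P(X ≤ 3)
                 = F(5) - F(3)
                 = 0.779294 - 0.310160
                 = 0.469134

So there's approximately a 46.9% chance that X falls in this range.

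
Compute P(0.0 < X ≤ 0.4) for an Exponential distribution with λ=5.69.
0.897306

We have X ~ Exponential(λ=5.69).

To find P(0.0 < X ≤ 0.4), we use:
P(0.0 < X ≤ 0.4) = P(X ≤ 0.4) - P(X ≤ 0.0)
                 = F(0.4) - F(0.0)
                 = 0.897306 - 0.000000
                 = 0.897306

So there's approximately a 89.7% chance that X falls in this range.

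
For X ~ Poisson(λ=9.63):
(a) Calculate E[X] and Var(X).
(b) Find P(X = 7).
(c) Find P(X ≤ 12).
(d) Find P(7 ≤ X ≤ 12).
(a) E[X] = 9.6300, Var(X) = 9.6300
(b) P(X = 7) = 0.100161
(c) P(X ≤ 12) = 0.825267
(d) P(7 ≤ X ≤ 12) = 0.670016

We have X ~ Poisson(λ=9.63).

(a) Moments:
E[X] = 9.6300
Var(X) = 9.6300
σ = √Var(X) = 3.1032

(b) Point probability using PMF:
P(X = 7) = 0.100161

(c) Cumulative probability using CDF:
P(X ≤ 12) = F(12) = 0.825267

(d) Range probability:
P(7 ≤ X ≤ 12) = P(X ≤ 12) - P(X ≤ 6)
                   = F(12) - F(6)
                   = 0.825267 - 0.155250
                   = 0.670016

This means approximately 67.0% of outcomes fall in the interval [7, 12].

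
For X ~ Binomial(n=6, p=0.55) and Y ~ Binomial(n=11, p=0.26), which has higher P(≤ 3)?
Y has higher probability (P(Y ≤ 3) = 0.6854 > P(X ≤ 3) = 0.5585)

Compute P(≤ 3) for each distribution:

X ~ Binomial(n=6, p=0.55):
P(X ≤ 3) = 0.5585

Y ~ Binomial(n=11, p=0.26):
P(Y ≤ 3) = 0.6854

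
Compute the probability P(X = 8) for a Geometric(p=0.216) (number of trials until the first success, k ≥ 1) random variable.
0.039325

We have X ~ Geometric(p=0.216) (number of trials until the first success, k ≥ 1).

For a Geometric distribution, the PMF gives us the probability of each outcome.

Using the PMF formula:
P(X = 8) = 0.039325

Rounded to 4 decimal places: 0.0393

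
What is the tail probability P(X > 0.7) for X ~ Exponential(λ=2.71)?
0.150018

We have X ~ Exponential(λ=2.71).

P(X > 0.7) = 1 - P(X ≤ 0.7)
                = 1 - F(0.7)
                = 1 - 0.849982
                = 0.150018

So there's approximately a 15.0% chance that X exceeds 0.7.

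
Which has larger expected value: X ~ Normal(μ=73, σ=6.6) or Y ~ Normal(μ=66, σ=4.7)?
X has larger mean (73.0000 > 66.0000)

Compute the expected value for each distribution:

X ~ Normal(μ=73, σ=6.6):
E[X] = 73.0000

Y ~ Normal(μ=66, σ=4.7):
E[Y] = 66.0000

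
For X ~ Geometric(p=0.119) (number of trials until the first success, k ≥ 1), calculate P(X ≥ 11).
0.281682

We have X ~ Geometric(p=0.119) (number of trials until the first success, k ≥ 1).

For discrete distributions, P(X ≥ 11) = 1 - P(X ≤ 10).

P(X ≤ 10) = 0.718318
P(X ≥ 11) = 1 - 0.718318 = 0.281682

So there's approximately a 28.2% chance that X is at least 11.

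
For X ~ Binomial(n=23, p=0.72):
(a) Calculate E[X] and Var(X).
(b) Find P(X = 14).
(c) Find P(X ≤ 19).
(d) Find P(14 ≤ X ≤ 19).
(a) E[X] = 16.5600, Var(X) = 4.6368
(b) P(X = 14) = 0.086976
(c) P(X ≤ 19) = 0.920286
(d) P(14 ≤ X ≤ 19) = 0.838925

We have X ~ Binomial(n=23, p=0.72).

(a) Moments:
E[X] = 16.5600
Var(X) = 4.6368
σ = √Var(X) = 2.1533

(b) Point probability using PMF:
P(X = 14) = 0.086976

(c) Cumulative probability using CDF:
P(X ≤ 19) = F(19) = 0.920286

(d) Range probability:
P(14 ≤ X ≤ 19) = P(X ≤ 19) - P(X ≤ 13)
                   = F(19) - F(13)
                   = 0.920286 - 0.081362
                   = 0.838925

This means approximately 83.9% of outcomes fall in the interval [14, 19].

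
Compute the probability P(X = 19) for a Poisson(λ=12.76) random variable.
0.024237

We have X ~ Poisson(λ=12.76).

For a Poisson distribution, the PMF gives us the probability of each outcome.

Using the PMF formula:
P(X = 19) = 0.024237

Rounded to 4 decimal places: 0.0242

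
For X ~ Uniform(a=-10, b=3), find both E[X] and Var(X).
E[X] = -3.5000, Var(X) = 14.0833

We have X ~ Uniform(a=-10, b=3).

For a Uniform distribution with a=-10, b=3:

Expected value:
E[X] = -3.5000

Variance:
Var(X) = 14.0833

Standard deviation:
σ = √Var(X) = 3.7528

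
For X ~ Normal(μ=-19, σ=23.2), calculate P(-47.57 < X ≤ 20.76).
0.847642

We have X ~ Normal(μ=-19, σ=23.2).

To find P(-47.57 < X ≤ 20.76), we use:
P(-47.57 < X ≤ 20.76) = P(X ≤ 20.76) - P(X ≤ -47.57)
                 = F(20.76) - F(-47.57)
                 = 0.956717 - 0.109074
                 = 0.847642

So there's approximately a 84.8% chance that X falls in this range.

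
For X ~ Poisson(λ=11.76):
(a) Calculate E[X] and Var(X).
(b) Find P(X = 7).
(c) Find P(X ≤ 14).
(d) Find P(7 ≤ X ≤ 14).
(a) E[X] = 11.7600, Var(X) = 11.7600
(b) P(X = 7) = 0.048208
(c) P(X ≤ 14) = 0.793293
(d) P(7 ≤ X ≤ 14) = 0.740976

We have X ~ Poisson(λ=11.76).

(a) Moments:
E[X] = 11.7600
Var(X) = 11.7600
σ = √Var(X) = 3.4293

(b) Point probability using PMF:
P(X = 7) = 0.048208

(c) Cumulative probability using CDF:
P(X ≤ 14) = F(14) = 0.793293

(d) Range probability:
P(7 ≤ X ≤ 14) = P(X ≤ 14) - P(X ≤ 6)
                   = F(14) - F(6)
                   = 0.793293 - 0.052317
                   = 0.740976

This means approximately 74.1% of outcomes fall in the interval [7, 14].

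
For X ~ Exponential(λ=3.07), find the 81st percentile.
0.5410

We have X ~ Exponential(λ=3.07).

We want to find x such that P(X ≤ x) = 0.81.

This is the 81st percentile, which means 81% of values fall below this point.

Using the inverse CDF (quantile function):
x = F⁻¹(0.81) = 0.5410

Verification: P(X ≤ 0.5410) = 0.81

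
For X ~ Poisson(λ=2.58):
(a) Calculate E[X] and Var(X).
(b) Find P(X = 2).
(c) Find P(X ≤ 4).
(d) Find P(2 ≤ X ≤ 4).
(a) E[X] = 2.5800, Var(X) = 2.5800
(b) P(X = 2) = 0.252191
(c) P(X ≤ 4) = 0.880237
(d) P(2 ≤ X ≤ 4) = 0.608966

We have X ~ Poisson(λ=2.58).

(a) Moments:
E[X] = 2.5800
Var(X) = 2.5800
σ = √Var(X) = 1.6062

(b) Point probability using PMF:
P(X = 2) = 0.252191

(c) Cumulative probability using CDF:
P(X ≤ 4) = F(4) = 0.880237

(d) Range probability:
P(2 ≤ X ≤ 4) = P(X ≤ 4) - P(X ≤ 1)
                   = F(4) - F(1)
                   = 0.880237 - 0.271271
                   = 0.608966

This means approximately 60.9% of outcomes fall in the interval [2, 4].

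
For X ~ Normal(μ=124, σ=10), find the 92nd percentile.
138.0507

We have X ~ Normal(μ=124, σ=10).

We want to find x such that P(X ≤ x) = 0.92.

This is the 92nd percentile, which means 92% of values fall below this point.

Using the inverse CDF (quantile function):
x = F⁻¹(0.92) = 138.0507

Verification: P(X ≤ 138.0507) = 0.92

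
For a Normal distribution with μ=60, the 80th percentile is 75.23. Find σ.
σ = 18.0960

For X ~ Normal(μ, σ), the p-th percentile satisfies x = μ + z_p × σ,
where z_p = Φ⁻¹(p) is the standard normal quantile.

Step 1: z_{0.8} = Φ⁻¹(0.8) = 0.8416

Step 2: Solve for σ:
75.23 = 60 + 0.8416 × σ
σ = (75.23 - 60) / 0.8416
σ = 15.23 / 0.8416
σ = 18.0960

Verification: μ + z × σ = 60 + 0.8416 × 18.0960 = 75.23 ✓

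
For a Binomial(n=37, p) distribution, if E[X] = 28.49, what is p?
p = 0.77

For a Binomial(n, p) distribution:
E[X] = n × p

Given n = 37 and E[X] = 28.49:
28.49 = 37 × p
p = 28.49 / 37 = 0.77

Verification: Binomial(37, 0.77) has E[X] = 28.49 ✓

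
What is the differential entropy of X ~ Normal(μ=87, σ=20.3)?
4.4296 nats

We have X ~ Normal(μ=87, σ=20.3).

The differential entropy measures the uncertainty or information content of the distribution.

For a Normal distribution with μ=87, σ=20.3:
h(X) = 4.4296 nats

(In bits, this would be 6.3905 bits.)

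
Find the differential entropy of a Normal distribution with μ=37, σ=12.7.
3.9605 nats

We have X ~ Normal(μ=37, σ=12.7).

The differential entropy measures the uncertainty or information content of the distribution.

For a Normal distribution with μ=37, σ=12.7:
h(X) = 3.9605 nats

(In bits, this would be 5.7139 bits.)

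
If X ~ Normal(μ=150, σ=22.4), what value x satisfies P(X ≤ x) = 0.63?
157.4335

We have X ~ Normal(μ=150, σ=22.4).

We want to find x such that P(X ≤ x) = 0.63.

This is the 63rd percentile, which means 63% of values fall below this point.

Using the inverse CDF (quantile function):
x = F⁻¹(0.63) = 157.4335

Verification: P(X ≤ 157.4335) = 0.63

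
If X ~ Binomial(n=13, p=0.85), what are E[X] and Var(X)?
E[X] = 11.0500, Var(X) = 1.6575

We have X ~ Binomial(n=13, p=0.85).

For a Binomial distribution with n=13, p=0.85:

Expected value:
E[X] = 11.0500

Variance:
Var(X) = 1.6575

Standard deviation:
σ = √Var(X) = 1.2874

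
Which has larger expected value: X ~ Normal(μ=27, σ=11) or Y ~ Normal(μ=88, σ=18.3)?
Y has larger mean (88.0000 > 27.0000)

Compute the expected value for each distribution:

X ~ Normal(μ=27, σ=11):
E[X] = 27.0000

Y ~ Normal(μ=88, σ=18.3):
E[Y] = 88.0000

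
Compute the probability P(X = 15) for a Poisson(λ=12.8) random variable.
0.085641

We have X ~ Poisson(λ=12.8).

For a Poisson distribution, the PMF gives us the probability of each outcome.

Using the PMF formula:
P(X = 15) = 0.085641

Rounded to 4 decimal places: 0.0856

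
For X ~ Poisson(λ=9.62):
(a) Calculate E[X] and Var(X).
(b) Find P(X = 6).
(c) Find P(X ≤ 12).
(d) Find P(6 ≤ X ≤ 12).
(a) E[X] = 9.6200, Var(X) = 9.6200
(b) P(X = 6) = 0.073081
(c) P(X ≤ 12) = 0.826138
(d) P(6 ≤ X ≤ 12) = 0.743240

We have X ~ Poisson(λ=9.62).

(a) Moments:
E[X] = 9.6200
Var(X) = 9.6200
σ = √Var(X) = 3.1016

(b) Point probability using PMF:
P(X = 6) = 0.073081

(c) Cumulative probability using CDF:
P(X ≤ 12) = F(12) = 0.826138

(d) Range probability:
P(6 ≤ X ≤ 12) = P(X ≤ 12) - P(X ≤ 5)
                   = F(12) - F(5)
                   = 0.826138 - 0.082899
                   = 0.743240

This means approximately 74.3% of outcomes fall in the interval [6, 12].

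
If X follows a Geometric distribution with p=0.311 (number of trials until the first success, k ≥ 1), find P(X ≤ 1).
0.311000

We have X ~ Geometric(p=0.311) (number of trials until the first success, k ≥ 1).

The CDF gives us P(X ≤ k).

Using the CDF:
P(X ≤ 1) = 0.311000

This means there's approximately a 31.1% chance that X is at most 1.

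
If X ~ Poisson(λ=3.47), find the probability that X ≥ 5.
0.268903

We have X ~ Poisson(λ=3.47).

For discrete distributions, P(X ≥ 5) = 1 - P(X ≤ 4).

P(X ≤ 4) = 0.731097
P(X ≥ 5) = 1 - 0.731097 = 0.268903

So there's approximately a 26.9% chance that X is at least 5.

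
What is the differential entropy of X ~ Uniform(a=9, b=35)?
3.2581 nats

We have X ~ Uniform(a=9, b=35).

The differential entropy measures the uncertainty or information content of the distribution.

For a Uniform distribution with a=9, b=35:
h(X) = 3.2581 nats

(In bits, this would be 4.7004 bits.)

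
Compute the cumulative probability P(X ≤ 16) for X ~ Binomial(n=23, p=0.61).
0.855040

We have X ~ Binomial(n=23, p=0.61).

The CDF gives us P(X ≤ k).

Using the CDF:
P(X ≤ 16) = 0.855040

This means there's approximately a 85.5% chance that X is at most 16.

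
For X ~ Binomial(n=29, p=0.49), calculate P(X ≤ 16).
0.802398

We have X ~ Binomial(n=29, p=0.49).

The CDF gives us P(X ≤ k).

Using the CDF:
P(X ≤ 16) = 0.802398

This means there's approximately a 80.2% chance that X is at most 16.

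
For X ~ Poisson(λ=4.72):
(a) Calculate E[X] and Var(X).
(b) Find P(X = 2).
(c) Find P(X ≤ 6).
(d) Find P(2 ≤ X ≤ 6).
(a) E[X] = 4.7200, Var(X) = 4.7200
(b) P(X = 2) = 0.099308
(c) P(X ≤ 6) = 0.801874
(d) P(2 ≤ X ≤ 6) = 0.750879

We have X ~ Poisson(λ=4.72).

(a) Moments:
E[X] = 4.7200
Var(X) = 4.7200
σ = √Var(X) = 2.1726

(b) Point probability using PMF:
P(X = 2) = 0.099308

(c) Cumulative probability using CDF:
P(X ≤ 6) = F(6) = 0.801874

(d) Range probability:
P(2 ≤ X ≤ 6) = P(X ≤ 6) - P(X ≤ 1)
                   = F(6) - F(1)
                   = 0.801874 - 0.050995
                   = 0.750879

This means approximately 75.1% of outcomes fall in the interval [2, 6].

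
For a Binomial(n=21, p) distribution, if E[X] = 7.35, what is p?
p = 0.35

For a Binomial(n, p) distribution:
E[X] = n × p

Given n = 21 and E[X] = 7.35:
7.35 = 21 × p
p = 7.35 / 21 = 0.35

Verification: Binomial(21, 0.35) has E[X] = 7.35 ✓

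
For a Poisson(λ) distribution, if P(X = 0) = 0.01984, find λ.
λ = 3.9201

For a Poisson(λ) distribution, the PMF at 0 is:
P(X = 0) = λ^0 e^(-λ) / 0! = e^(-λ)

Given P(X = 0) = 0.01984:
e^(-λ) = 0.01984
-λ = ln(0.01984)
λ = -ln(0.01984) = 3.9201

Verification: e^(-3.9201) = 0.01984 ✓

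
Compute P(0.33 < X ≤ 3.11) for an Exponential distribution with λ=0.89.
0.682706

We have X ~ Exponential(λ=0.89).

To find P(0.33 < X ≤ 3.11), we use:
P(0.33 < X ≤ 3.11) = P(X ≤ 3.11) - P(X ≤ 0.33)
                 = F(3.11) - F(0.33)
                 = 0.937206 - 0.254500
                 = 0.682706

So there's approximately a 68.3% chance that X falls in this range.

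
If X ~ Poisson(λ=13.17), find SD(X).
3.6290

We have X ~ Poisson(λ=13.17).

For a Poisson distribution with λ=13.17:
σ = √Var(X) = 3.6290

The standard deviation is the square root of the variance.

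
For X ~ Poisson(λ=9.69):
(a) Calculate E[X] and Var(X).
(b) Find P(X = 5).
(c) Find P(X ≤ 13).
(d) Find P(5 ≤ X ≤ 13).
(a) E[X] = 9.6900, Var(X) = 9.6900
(b) P(X = 5) = 0.044068
(c) P(X ≤ 13) = 0.886002
(d) P(5 ≤ X ≤ 13) = 0.850309

We have X ~ Poisson(λ=9.69).

(a) Moments:
E[X] = 9.6900
Var(X) = 9.6900
σ = √Var(X) = 3.1129

(b) Point probability using PMF:
P(X = 5) = 0.044068

(c) Cumulative probability using CDF:
P(X ≤ 13) = F(13) = 0.886002

(d) Range probability:
P(5 ≤ X ≤ 13) = P(X ≤ 13) - P(X ≤ 4)
                   = F(13) - F(4)
                   = 0.886002 - 0.035693
                   = 0.850309

This means approximately 85.0% of outcomes fall in the interval [5, 13].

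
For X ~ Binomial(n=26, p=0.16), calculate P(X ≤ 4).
0.595248

We have X ~ Binomial(n=26, p=0.16).

The CDF gives us P(X ≤ k).

Using the CDF:
P(X ≤ 4) = 0.595248

This means there's approximately a 59.5% chance that X is at most 4.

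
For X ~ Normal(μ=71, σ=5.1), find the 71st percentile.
73.8223

We have X ~ Normal(μ=71, σ=5.1).

We want to find x such that P(X ≤ x) = 0.71.

This is the 71st percentile, which means 71% of values fall below this point.

Using the inverse CDF (quantile function):
x = F⁻¹(0.71) = 73.8223

Verification: P(X ≤ 73.8223) = 0.71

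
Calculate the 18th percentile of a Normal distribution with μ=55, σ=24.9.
32.2074

We have X ~ Normal(μ=55, σ=24.9).

We want to find x such that P(X ≤ x) = 0.18.

This is the 18th percentile, which means 18% of values fall below this point.

Using the inverse CDF (quantile function):
x = F⁻¹(0.18) = 32.2074

Verification: P(X ≤ 32.2074) = 0.18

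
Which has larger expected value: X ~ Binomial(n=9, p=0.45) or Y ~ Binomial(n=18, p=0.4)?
Y has larger mean (7.2000 > 4.0500)

Compute the expected value for each distribution:

X ~ Binomial(n=9, p=0.45):
E[X] = 4.0500

Y ~ Binomial(n=18, p=0.4):
E[Y] = 7.2000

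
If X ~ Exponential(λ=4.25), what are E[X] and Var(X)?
E[X] = 0.2353, Var(X) = 0.0554

We have X ~ Exponential(λ=4.25).

For an Exponential distribution with λ=4.25:

Expected value:
E[X] = 0.2353

Variance:
Var(X) = 0.0554

Standard deviation:
σ = √Var(X) = 0.2353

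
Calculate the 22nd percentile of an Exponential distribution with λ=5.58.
0.0445

We have X ~ Exponential(λ=5.58).

We want to find x such that P(X ≤ x) = 0.22.

This is the 22nd percentile, which means 22% of values fall below this point.

Using the inverse CDF (quantile function):
x = F⁻¹(0.22) = 0.0445

Verification: P(X ≤ 0.0445) = 0.22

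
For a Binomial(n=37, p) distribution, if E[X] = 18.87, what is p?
p = 0.51

For a Binomial(n, p) distribution:
E[X] = n × p

Given n = 37 and E[X] = 18.87:
18.87 = 37 × p
p = 18.87 / 37 = 0.51

Verification: Binomial(37, 0.51) has E[X] = 18.87 ✓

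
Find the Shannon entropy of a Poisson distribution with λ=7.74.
2.4305 nats

We have X ~ Poisson(λ=7.74).

The Shannon entropy measures the uncertainty or information content of the distribution.

For a Poisson distribution with λ=7.74:
H(X) = 2.4305 nats

(In bits, this would be 3.5065 bits.)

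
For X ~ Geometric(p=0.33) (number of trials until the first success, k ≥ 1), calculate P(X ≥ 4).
0.300763

We have X ~ Geometric(p=0.33) (number of trials until the first success, k ≥ 1).

For discrete distributions, P(X ≥ 4) = 1 - P(X ≤ 3).

P(X ≤ 3) = 0.699237
P(X ≥ 4) = 1 - 0.699237 = 0.300763

So there's approximately a 30.1% chance that X is at least 4.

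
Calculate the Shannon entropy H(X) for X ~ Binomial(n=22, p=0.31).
2.1902 nats

We have X ~ Binomial(n=22, p=0.31).

The Shannon entropy measures the uncertainty or information content of the distribution.

For a Binomial distribution with n=22, p=0.31:
H(X) = 2.1902 nats

(In bits, this would be 3.1598 bits.)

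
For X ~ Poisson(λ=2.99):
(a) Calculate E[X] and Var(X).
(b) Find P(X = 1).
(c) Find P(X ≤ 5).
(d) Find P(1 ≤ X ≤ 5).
(a) E[X] = 2.9900, Var(X) = 2.9900
(b) P(X = 1) = 0.150359
(c) P(X ≤ 5) = 0.917087
(d) P(1 ≤ X ≤ 5) = 0.866799

We have X ~ Poisson(λ=2.99).

(a) Moments:
E[X] = 2.9900
Var(X) = 2.9900
σ = √Var(X) = 1.7292

(b) Point probability using PMF:
P(X = 1) = 0.150359

(c) Cumulative probability using CDF:
P(X ≤ 5) = F(5) = 0.917087

(d) Range probability:
P(1 ≤ X ≤ 5) = P(X ≤ 5) - P(X ≤ 0)
                   = F(5) - F(0)
                   = 0.917087 - 0.050287
                   = 0.866799

This means approximately 86.7% of outcomes fall in the interval [1, 5].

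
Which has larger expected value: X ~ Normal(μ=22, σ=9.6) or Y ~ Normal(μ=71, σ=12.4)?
Y has larger mean (71.0000 > 22.0000)

Compute the expected value for each distribution:

X ~ Normal(μ=22, σ=9.6):
E[X] = 22.0000

Y ~ Normal(μ=71, σ=12.4):
E[Y] = 71.0000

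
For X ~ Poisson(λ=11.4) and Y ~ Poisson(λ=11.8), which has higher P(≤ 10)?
X has higher probability (P(X ≤ 10) = 0.4131 > P(Y ≤ 10) = 0.3685)

Compute P(≤ 10) for each distribution:

X ~ Poisson(λ=11.4):
P(X ≤ 10) = 0.4131

Y ~ Poisson(λ=11.8):
P(Y ≤ 10) = 0.3685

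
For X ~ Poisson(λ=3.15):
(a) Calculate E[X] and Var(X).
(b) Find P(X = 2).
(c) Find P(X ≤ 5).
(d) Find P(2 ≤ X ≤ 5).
(a) E[X] = 3.1500, Var(X) = 3.1500
(b) P(X = 2) = 0.212600
(c) P(X ≤ 5) = 0.900210
(d) P(2 ≤ X ≤ 5) = 0.722374

We have X ~ Poisson(λ=3.15).

(a) Moments:
E[X] = 3.1500
Var(X) = 3.1500
σ = √Var(X) = 1.7748

(b) Point probability using PMF:
P(X = 2) = 0.212600

(c) Cumulative probability using CDF:
P(X ≤ 5) = F(5) = 0.900210

(d) Range probability:
P(2 ≤ X ≤ 5) = P(X ≤ 5) - P(X ≤ 1)
                   = F(5) - F(1)
                   = 0.900210 - 0.177836
                   = 0.722374

This means approximately 72.2% of outcomes fall in the interval [2, 5].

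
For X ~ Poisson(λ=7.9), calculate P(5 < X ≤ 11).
0.694590

We have X ~ Poisson(λ=7.9).

To find P(5 < X ≤ 11), we use:
P(5 < X ≤ 11) = P(X ≤ 11) - P(X ≤ 5)
                 = F(11) - F(5)
                 = 0.895159 - 0.200569
                 = 0.694590

So there's approximately a 69.5% chance that X falls in this range.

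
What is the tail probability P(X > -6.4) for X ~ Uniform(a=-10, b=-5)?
0.280000

We have X ~ Uniform(a=-10, b=-5).

P(X > -6.4) = 1 - P(X ≤ -6.4)
                = 1 - F(-6.4)
                = 1 - 0.720000
                = 0.280000

So there's approximately a 28.0% chance that X exceeds -6.4.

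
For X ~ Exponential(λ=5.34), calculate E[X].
0.1873

We have X ~ Exponential(λ=5.34).

For an Exponential distribution with λ=5.34:
E[X] = 0.1873

This is the expected (average) value of X.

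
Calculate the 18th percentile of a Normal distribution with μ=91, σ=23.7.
69.3058

We have X ~ Normal(μ=91, σ=23.7).

We want to find x such that P(X ≤ x) = 0.18.

This is the 18th percentile, which means 18% of values fall below this point.

Using the inverse CDF (quantile function):
x = F⁻¹(0.18) = 69.3058

Verification: P(X ≤ 69.3058) = 0.18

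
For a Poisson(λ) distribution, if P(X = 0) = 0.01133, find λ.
λ = 4.4803

For a Poisson(λ) distribution, the PMF at 0 is:
P(X = 0) = λ^0 e^(-λ) / 0! = e^(-λ)

Given P(X = 0) = 0.01133:
e^(-λ) = 0.01133
-λ = ln(0.01133)
λ = -ln(0.01133) = 4.4803

Verification: e^(-4.4803) = 0.01133 ✓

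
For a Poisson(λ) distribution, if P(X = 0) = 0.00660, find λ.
λ = 5.0207

For a Poisson(λ) distribution, the PMF at 0 is:
P(X = 0) = λ^0 e^(-λ) / 0! = e^(-λ)

Given P(X = 0) = 0.00660:
e^(-λ) = 0.00660
-λ = ln(0.00660)
λ = -ln(0.00660) = 5.0207

Verification: e^(-5.0207) = 0.00660 ✓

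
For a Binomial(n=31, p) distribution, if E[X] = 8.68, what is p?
p = 0.28

For a Binomial(n, p) distribution:
E[X] = n × p

Given n = 31 and E[X] = 8.68:
8.68 = 31 × p
p = 8.68 / 31 = 0.28

Verification: Binomial(31, 0.28) has E[X] = 8.68 ✓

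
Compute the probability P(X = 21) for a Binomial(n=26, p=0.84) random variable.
0.177239

We have X ~ Binomial(n=26, p=0.84).

For a Binomial distribution, the PMF gives us the probability of each outcome.

Using the PMF formula:
P(X = 21) = 0.177239

Rounded to 4 decimal places: 0.1772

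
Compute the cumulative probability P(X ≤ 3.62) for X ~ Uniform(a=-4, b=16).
0.381000

We have X ~ Uniform(a=-4, b=16).

The CDF gives us P(X ≤ k).

Using the CDF:
P(X ≤ 3.62) = 0.381000

This means there's approximately a 38.1% chance that X is at most 3.62.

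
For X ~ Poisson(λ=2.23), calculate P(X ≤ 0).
0.107528

We have X ~ Poisson(λ=2.23).

The CDF gives us P(X ≤ k).

Using the CDF:
P(X ≤ 0) = 0.107528

This means there's approximately a 10.8% chance that X is at most 0.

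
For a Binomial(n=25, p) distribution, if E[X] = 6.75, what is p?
p = 0.27

For a Binomial(n, p) distribution:
E[X] = n × p

Given n = 25 and E[X] = 6.75:
6.75 = 25 × p
p = 6.75 / 25 = 0.27

Verification: Binomial(25, 0.27) has E[X] = 6.75 ✓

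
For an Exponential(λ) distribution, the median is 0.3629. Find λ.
λ = 1.9100

For X ~ Exponential(λ), the CDF is F(x) = 1 - e^(-λx).
The median m satisfies F(m) = 0.5:
1 - e^(-λm) = 0.5
e^(-λm) = 0.5
λm = ln(2)
m = ln(2) / λ

Given m = 0.3629:
λ = ln(2) / 0.3629 = 0.693147 / 0.3629 = 1.9100

Verification: ln(2) / 1.9100 = 0.3629 ✓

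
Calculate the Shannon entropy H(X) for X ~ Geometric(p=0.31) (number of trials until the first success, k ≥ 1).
1.9971 nats

We have X ~ Geometric(p=0.31) (number of trials until the first success, k ≥ 1).

The Shannon entropy measures the uncertainty or information content of the distribution.

For a Geometric distribution with p=0.31 (number of trials until the first success, k ≥ 1):
H(X) = 1.9971 nats

(In bits, this would be 2.8812 bits.)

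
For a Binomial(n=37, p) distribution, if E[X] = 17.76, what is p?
p = 0.48

For a Binomial(n, p) distribution:
E[X] = n × p

Given n = 37 and E[X] = 17.76:
17.76 = 37 × p
p = 17.76 / 37 = 0.48

Verification: Binomial(37, 0.48) has E[X] = 17.76 ✓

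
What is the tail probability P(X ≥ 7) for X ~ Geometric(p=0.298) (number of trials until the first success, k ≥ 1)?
0.119680

We have X ~ Geometric(p=0.298) (number of trials until the first success, k ≥ 1).

For discrete distributions, P(X ≥ 7) = 1 - P(X ≤ 6).

P(X ≤ 6) = 0.880320
P(X ≥ 7) = 1 - 0.880320 = 0.119680

So there's approximately a 12.0% chance that X is at least 7.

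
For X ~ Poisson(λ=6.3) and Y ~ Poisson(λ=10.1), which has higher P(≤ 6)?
X has higher probability (P(X ≤ 6) = 0.5582 > P(Y ≤ 6) = 0.1240)

Compute P(≤ 6) for each distribution:

X ~ Poisson(λ=6.3):
P(X ≤ 6) = 0.5582

Y ~ Poisson(λ=10.1):
P(Y ≤ 6) = 0.1240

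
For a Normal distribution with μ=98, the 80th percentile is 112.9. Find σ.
σ = 17.7039

For X ~ Normal(μ, σ), the p-th percentile satisfies x = μ + z_p × σ,
where z_p = Φ⁻¹(p) is the standard normal quantile.

Step 1: z_{0.8} = Φ⁻¹(0.8) = 0.8416

Step 2: Solve for σ:
112.9 = 98 + 0.8416 × σ
σ = (112.9 - 98) / 0.8416
σ = 14.90 / 0.8416
σ = 17.7039

Verification: μ + z × σ = 98 + 0.8416 × 17.7039 = 112.90 ✓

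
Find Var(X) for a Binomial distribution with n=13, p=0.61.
3.0927

We have X ~ Binomial(n=13, p=0.61).

For a Binomial distribution with n=13, p=0.61:
Var(X) = 3.0927

The variance measures the spread of the distribution around the mean.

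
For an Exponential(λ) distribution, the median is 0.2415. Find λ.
λ = 2.8702

For X ~ Exponential(λ), the CDF is F(x) = 1 - e^(-λx).
The median m satisfies F(m) = 0.5:
1 - e^(-λm) = 0.5
e^(-λm) = 0.5
λm = ln(2)
m = ln(2) / λ

Given m = 0.2415:
λ = ln(2) / 0.2415 = 0.693147 / 0.2415 = 2.8702

Verification: ln(2) / 2.8702 = 0.2415 ✓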